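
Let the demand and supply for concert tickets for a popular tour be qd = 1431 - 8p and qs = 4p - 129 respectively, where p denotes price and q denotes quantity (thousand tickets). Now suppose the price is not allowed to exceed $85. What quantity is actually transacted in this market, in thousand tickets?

211

Without the control the market clears where 1431 - 8p = 4p - 129, i.e. p* = 130 and q* = 391.
The ceiling of 85 is below the equilibrium price 130, so it binds.
At p = 85: qd = 1431 - 8·85 = 751 and qs = 4·85 - 129 = 211.
The quantity actually transacted is the short side, supply: 211.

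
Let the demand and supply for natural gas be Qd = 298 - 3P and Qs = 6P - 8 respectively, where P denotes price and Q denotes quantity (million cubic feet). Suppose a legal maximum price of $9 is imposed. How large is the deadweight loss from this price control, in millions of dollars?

5625

Setting quantity demanded equal to quantity supplied, 298 - 3P = 6P - 8, gives P* = 34 and Q* = 196.
The ceiling of 9 is below the equilibrium price 34, so it binds.
At P = 9: Qd = 298 - 3·9 = 271 and Qs = 6·9 - 8 = 46.
Quantity traded falls to 46. At Q = 46 the demand price is (298 - 46)/3 = 84 and the supply price is (8 + 46)/6 = 9.
Deadweight loss = ½ · (84 - 9) · (196 - 46) = ½ · 75 · 150 = 5625.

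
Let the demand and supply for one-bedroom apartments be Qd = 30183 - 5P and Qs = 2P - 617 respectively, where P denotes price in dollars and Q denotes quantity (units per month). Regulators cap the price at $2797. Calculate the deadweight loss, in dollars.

Setting quantity demanded equal to quantity supplied, 30183 - 5P = 2P - 617, gives P* = 4400 and Q* = 8183.
Since 2797 < 4400, the ceiling is binding.
At P = 2797: Qd = 30183 - 5·2797 = 16198 and Qs = 2·2797 - 617 = 4977.
Quantity traded falls to 4977. At Q = 4977 the demand price is (30183 - 4977)/5 = 5041.2 and the supply price is (617 + 4977)/2 = 2797.
Deadweight loss = ½ · (5041.2 - 2797) · (8183 - 4977) = ½ · 2244.2 · 3206 = 3597452.6.

3597452.6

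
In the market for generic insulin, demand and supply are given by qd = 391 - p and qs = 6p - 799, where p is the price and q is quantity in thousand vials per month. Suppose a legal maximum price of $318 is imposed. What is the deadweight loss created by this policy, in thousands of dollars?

0

Without the control the market clears where 391 - p = 6p - 799, i.e. p* = 170 and q* = 221.
Since 318 is above p* = 170, the ceiling does not bind and the free-market outcome prevails.
Since the control does not bind, no trades are prevented and deadweight loss is zero.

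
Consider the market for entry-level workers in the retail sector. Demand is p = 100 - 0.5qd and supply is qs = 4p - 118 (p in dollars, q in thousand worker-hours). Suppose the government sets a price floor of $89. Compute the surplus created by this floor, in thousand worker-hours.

216

Rearranging demand gives qd = 200 - 2p. Setting quantity demanded equal to quantity supplied, 200 - 2p = 4p - 118, gives p* = 53 and q* = 94.
Because the floor (89) lies above the market-clearing price, it is binding.
At p = 89: qd = 200 - 2·89 = 22 and qs = 4·89 - 118 = 238.
Surplus = qs - qd = 238 - 22 = 216.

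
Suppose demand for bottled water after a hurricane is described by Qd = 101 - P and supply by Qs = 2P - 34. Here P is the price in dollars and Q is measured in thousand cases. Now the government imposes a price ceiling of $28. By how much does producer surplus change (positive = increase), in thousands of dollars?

-663

Setting quantity demanded equal to quantity supplied, 101 - P = 2P - 34, gives P* = 45 and Q* = 56.
The ceiling of 28 is below the equilibrium price 45, so it binds.
At P = 28: Qd = 101 - 28 = 73 and Qs = 2·28 - 34 = 22.
Producer surplus without the control is ½ · (45 - 17) · 56 = 784.
With the ceiling, producers sell 22 units at 28, so PS = ½ · (28 - 17) · 22 = 121.
Change in producer surplus = 121 - 784 = -663.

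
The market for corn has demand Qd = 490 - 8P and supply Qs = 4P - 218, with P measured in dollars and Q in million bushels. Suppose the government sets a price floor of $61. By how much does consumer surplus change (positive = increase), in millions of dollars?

-20

In a free market, 490 - 8P = 4P - 218 gives the equilibrium P* = 59, Q* = 18.
Because the floor (61) lies above the market-clearing price, it is binding.
At P = 61: Qd = 490 - 8·61 = 2 and Qs = 4·61 - 218 = 26.
Consumer surplus without the control is ½ · (61.25 - 59) · 18 = 20.25.
With the floor, consumers buy 2 units at 61, so CS = ½ · (61.25 - 61) · 2 = 0.25.
Change in consumer surplus = 0.25 - 20.25 = -20.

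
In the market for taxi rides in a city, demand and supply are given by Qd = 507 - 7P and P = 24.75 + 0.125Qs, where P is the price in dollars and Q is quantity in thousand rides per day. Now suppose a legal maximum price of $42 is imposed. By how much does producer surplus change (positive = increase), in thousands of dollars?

Rearranging supply gives Qs = 8P - 198. Equilibrium: 507 - 7P = 8P - 198, so 705 = 15P and P* = 47, Q* = 178.
The ceiling of 42 is below the equilibrium price 47, so it binds.
At P = 42: Qd = 507 - 7·42 = 213 and Qs = 8·42 - 198 = 138.
Producer surplus without the control is ½ · (47 - 24.75) · 178 = 1980.25.
With the ceiling, producers sell 138 units at 42, so PS = ½ · (42 - 24.75) · 138 = 1190.25.
Change in producer surplus = 1190.25 - 1980.25 = -790.

-790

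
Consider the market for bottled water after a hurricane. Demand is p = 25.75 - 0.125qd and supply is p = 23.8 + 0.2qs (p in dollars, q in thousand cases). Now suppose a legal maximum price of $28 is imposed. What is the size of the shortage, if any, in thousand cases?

Rearranging demand gives qd = 206 - 8p; rearranging supply gives qs = 5p - 119. Without the control the market clears where 206 - 8p = 5p - 119, i.e. p* = 25 and q* = 6.
Since 28 is above p* = 25, the ceiling does not bind and the free-market outcome prevails.
Since the control does not bind, there is no shortage.

0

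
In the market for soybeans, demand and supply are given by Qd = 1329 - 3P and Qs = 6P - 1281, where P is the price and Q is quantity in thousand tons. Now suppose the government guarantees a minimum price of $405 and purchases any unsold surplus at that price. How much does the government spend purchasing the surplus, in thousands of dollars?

Setting quantity demanded equal to quantity supplied, 1329 - 3P = 6P - 1281, gives P* = 290 and Q* = 459.
Because the floor (405) lies above the market-clearing price, it is binding.
At P = 405: Qd = 1329 - 3·405 = 114 and Qs = 6·405 - 1281 = 1149.
Surplus = Qs - Qd = 1035.
Government expenditure = surplus × support price = 1035 × 405 = 419175.

419175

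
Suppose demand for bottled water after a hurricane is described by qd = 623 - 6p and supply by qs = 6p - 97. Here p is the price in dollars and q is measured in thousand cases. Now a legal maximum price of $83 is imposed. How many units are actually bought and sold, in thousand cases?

263

Without the control the market clears where 623 - 6p = 6p - 97, i.e. p* = 60 and q* = 263.
Since 83 is above p* = 60, the ceiling does not bind and the free-market outcome prevails.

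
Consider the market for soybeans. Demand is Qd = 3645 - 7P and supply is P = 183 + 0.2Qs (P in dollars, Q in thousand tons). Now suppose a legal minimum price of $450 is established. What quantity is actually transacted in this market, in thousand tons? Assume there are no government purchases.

495

Rearranging supply gives Qs = 5P - 915. Equilibrium: 3645 - 7P = 5P - 915, so 4560 = 12P and P* = 380, Q* = 985.
Since 450 > 380, the floor is binding.
At P = 450: Qd = 3645 - 7·450 = 495 and Qs = 5·450 - 915 = 1335.
The quantity actually transacted is the short side, demand: 495.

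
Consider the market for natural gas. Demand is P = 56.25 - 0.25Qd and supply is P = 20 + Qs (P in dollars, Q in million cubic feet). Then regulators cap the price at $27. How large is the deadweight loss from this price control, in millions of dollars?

302.5

Rearranging demand gives Qd = 225 - 4P; rearranging supply gives Qs = P - 20. Without the control the market clears where 225 - 4P = P - 20, i.e. P* = 49 and Q* = 29.
Because the ceiling (27) lies below the market-clearing price, it is binding.
At P = 27: Qd = 225 - 4·27 = 117 and Qs = 27 - 20 = 7.
Quantity traded falls to 7. At Q = 7 the demand price is (225 - 7)/4 = 54.5 and the supply price is 20 + 7 = 27.
Deadweight loss = ½ · (54.5 - 27) · (29 - 7) = ½ · 27.5 · 22 = 302.5.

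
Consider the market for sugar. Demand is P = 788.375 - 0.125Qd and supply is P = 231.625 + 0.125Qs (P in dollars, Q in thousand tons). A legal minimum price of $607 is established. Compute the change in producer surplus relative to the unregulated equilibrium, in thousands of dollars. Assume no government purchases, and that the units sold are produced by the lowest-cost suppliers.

103111

Rearranging demand gives Qd = 6307 - 8P; rearranging supply gives Qs = 8P - 1853. Equilibrium: 6307 - 8P = 8P - 1853, so 8160 = 16P and P* = 510, Q* = 2227.
Since 607 > 510, the floor is binding.
At P = 607: Qd = 6307 - 8·607 = 1451 and Qs = 8·607 - 1853 = 3003.
Producer surplus without the control is ½ · (510 - 231.625) · 2227 = 309970.5625.
With the floor, 1451 units are sold at 607. The supply price at Q = 1451 is 413, so PS = ½ · [(607 - 231.625) + (607 - 413)] · 1451 = 413081.5625.
Change in producer surplus = 413081.5625 - 309970.5625 = 103111.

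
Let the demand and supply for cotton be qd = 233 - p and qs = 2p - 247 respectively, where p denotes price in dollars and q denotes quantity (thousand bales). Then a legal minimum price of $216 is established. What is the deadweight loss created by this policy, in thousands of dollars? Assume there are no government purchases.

2352

In a free market, 233 - p = 2p - 247 gives the equilibrium p* = 160, q* = 73.
Since 216 > 160, the floor is binding.
At p = 216: qd = 233 - 216 = 17 and qs = 2·216 - 247 = 185.
Quantity traded falls to 17. At q = 17 the demand price is 233 - 17 = 216 and the supply price is (247 + 17)/2 = 132.
Deadweight loss = ½ · (216 - 132) · (73 - 17) = ½ · 84 · 56 = 2352.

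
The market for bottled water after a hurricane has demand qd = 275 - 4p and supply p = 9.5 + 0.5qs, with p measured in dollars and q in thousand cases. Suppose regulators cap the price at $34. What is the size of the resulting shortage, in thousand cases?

Rearranging supply gives qs = 2p - 19. Setting quantity demanded equal to quantity supplied, 275 - 4p = 2p - 19, gives p* = 49 and q* = 79.
Since 34 < 49, the ceiling is binding.
At p = 34: qd = 275 - 4·34 = 139 and qs = 2·34 - 19 = 49.
Shortage = qd - qs = 139 - 49 = 90.

90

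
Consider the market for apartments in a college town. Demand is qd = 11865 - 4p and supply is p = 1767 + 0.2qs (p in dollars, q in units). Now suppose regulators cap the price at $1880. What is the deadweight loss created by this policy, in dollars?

992250

Rearranging supply gives qs = 5p - 8835. Setting quantity demanded equal to quantity supplied, 11865 - 4p = 5p - 8835, gives p* = 2300 and q* = 2665.
Because the ceiling (1880) lies below the market-clearing price, it is binding.
At p = 1880: qd = 11865 - 4·1880 = 4345 and qs = 5·1880 - 8835 = 565.
Quantity traded falls to 565. At q = 565 the demand price is (11865 - 565)/4 = 2825 and the supply price is (8835 + 565)/5 = 1880.
Deadweight loss = ½ · (2825 - 1880) · (2665 - 565) = ½ · 945 · 2100 = 992250.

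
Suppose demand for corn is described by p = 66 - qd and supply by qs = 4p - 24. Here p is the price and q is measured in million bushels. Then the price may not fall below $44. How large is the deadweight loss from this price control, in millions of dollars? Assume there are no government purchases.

422.5

Rearranging demand gives qd = 66 - p. Equilibrium: 66 - p = 4p - 24, so 90 = 5p and p* = 18, q* = 48.
Since 44 > 18, the floor is binding.
At p = 44: qd = 66 - 44 = 22 and qs = 4·44 - 24 = 152.
Quantity traded falls to 22. At q = 22 the demand price is 66 - 22 = 44 and the supply price is (24 + 22)/4 = 11.5.
Deadweight loss = ½ · (44 - 11.5) · (48 - 22) = ½ · 32.5 · 26 = 422.5.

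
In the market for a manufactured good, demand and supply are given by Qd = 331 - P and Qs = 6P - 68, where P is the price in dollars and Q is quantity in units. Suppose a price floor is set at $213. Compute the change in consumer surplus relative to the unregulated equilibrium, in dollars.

-30576

Setting quantity demanded equal to quantity supplied, 331 - P = 6P - 68, gives P* = 57 and Q* = 274.
Because the floor (213) lies above the market-clearing price, it is binding.
At P = 213: Qd = 331 - 213 = 118 and Qs = 6·213 - 68 = 1210.
Consumer surplus without the control is ½ · (331 - 57) · 274 = 37538.
With the floor, consumers buy 118 units at 213, so CS = ½ · (331 - 213) · 118 = 6962.
Change in consumer surplus = 6962 - 37538 = -30576.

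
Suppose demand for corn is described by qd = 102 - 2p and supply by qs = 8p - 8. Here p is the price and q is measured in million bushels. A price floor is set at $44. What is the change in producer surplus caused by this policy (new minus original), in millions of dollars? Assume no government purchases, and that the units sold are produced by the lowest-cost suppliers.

189.75

Without the control the market clears where 102 - 2p = 8p - 8, i.e. p* = 11 and q* = 80.
Since 44 > 11, the floor is binding.
At p = 44: qd = 102 - 2·44 = 14 and qs = 8·44 - 8 = 344.
Producer surplus without the control is ½ · (11 - 1) · 80 = 400.
With the floor, 14 units are sold at 44. The supply price at q = 14 is 2.75, so PS = ½ · [(44 - 1) + (44 - 2.75)] · 14 = 589.75.
Change in producer surplus = 589.75 - 400 = 189.75.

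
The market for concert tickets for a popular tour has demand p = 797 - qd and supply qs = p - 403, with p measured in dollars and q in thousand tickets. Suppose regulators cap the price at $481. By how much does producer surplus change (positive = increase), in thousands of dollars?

Rearranging demand gives qd = 797 - p. In a free market, 797 - p = p - 403 gives the equilibrium p* = 600, q* = 197.
Because the ceiling (481) lies below the market-clearing price, it is binding.
At p = 481: qd = 797 - 481 = 316 and qs = 481 - 403 = 78.
Producer surplus without the control is ½ · (600 - 403) · 197 = 19404.5.
With the ceiling, producers sell 78 units at 481, so PS = ½ · (481 - 403) · 78 = 3042.
Change in producer surplus = 3042 - 19404.5 = -16362.5.

-16362.5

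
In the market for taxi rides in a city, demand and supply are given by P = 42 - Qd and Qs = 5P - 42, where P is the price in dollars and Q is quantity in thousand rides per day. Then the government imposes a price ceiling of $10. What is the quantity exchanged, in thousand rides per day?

8

Rearranging demand gives Qd = 42 - P. In a free market, 42 - P = 5P - 42 gives the equilibrium P* = 14, Q* = 28.
The ceiling of 10 is below the equilibrium price 14, so it binds.
At P = 10: Qd = 42 - 10 = 32 and Qs = 5·10 - 42 = 8.
The quantity actually transacted is the short side, supply: 8.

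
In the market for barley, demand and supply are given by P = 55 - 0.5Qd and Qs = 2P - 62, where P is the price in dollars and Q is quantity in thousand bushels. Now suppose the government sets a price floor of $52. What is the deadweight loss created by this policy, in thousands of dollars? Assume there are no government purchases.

Rearranging demand gives Qd = 110 - 2P. Equilibrium: 110 - 2P = 2P - 62, so 172 = 4P and P* = 43, Q* = 24.
The floor of 52 is above the equilibrium price 43, so it binds.
At P = 52: Qd = 110 - 2·52 = 6 and Qs = 2·52 - 62 = 42.
Quantity traded falls to 6. At Q = 6 the demand price is (110 - 6)/2 = 52 and the supply price is (62 + 6)/2 = 34.
Deadweight loss = ½ · (52 - 34) · (24 - 6) = ½ · 18 · 18 = 162.

162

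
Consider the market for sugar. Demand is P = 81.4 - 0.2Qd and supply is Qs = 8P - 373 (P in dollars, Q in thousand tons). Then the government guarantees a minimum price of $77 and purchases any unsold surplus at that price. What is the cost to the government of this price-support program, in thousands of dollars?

17017

Rearranging demand gives Qd = 407 - 5P. Equilibrium: 407 - 5P = 8P - 373, so 780 = 13P and P* = 60, Q* = 107.
Because the floor (77) lies above the market-clearing price, it is binding.
At P = 77: Qd = 407 - 5·77 = 22 and Qs = 8·77 - 373 = 243.
Surplus = Qs - Qd = 221.
Government expenditure = surplus × support price = 221 × 77 = 17017.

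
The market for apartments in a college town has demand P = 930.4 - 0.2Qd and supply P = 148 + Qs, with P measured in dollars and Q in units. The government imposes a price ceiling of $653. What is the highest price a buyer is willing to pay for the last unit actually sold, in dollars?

829.4

Rearranging demand gives Qd = 4652 - 5P; rearranging supply gives Qs = P - 148. Setting quantity demanded equal to quantity supplied, 4652 - 5P = P - 148, gives P* = 800 and Q* = 652.
Because the ceiling (653) lies below the market-clearing price, it is binding.
At P = 653: Qd = 4652 - 5·653 = 1387 and Qs = 653 - 148 = 505.
Only 505 units reach the market. On the demand curve, the marginal buyer's willingness to pay at Q = 505 is (4652 - 505)/5 = 829.4.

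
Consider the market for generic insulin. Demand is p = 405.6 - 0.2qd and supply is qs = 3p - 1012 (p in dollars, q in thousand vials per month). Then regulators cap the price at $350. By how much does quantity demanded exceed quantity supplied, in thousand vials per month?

240

Rearranging demand gives qd = 2028 - 5p. Equilibrium: 2028 - 5p = 3p - 1012, so 3040 = 8p and p* = 380, q* = 128.
Since 350 < 380, the ceiling is binding.
At p = 350: qd = 2028 - 5·350 = 278 and qs = 3·350 - 1012 = 38.
Shortage = qd - qs = 278 - 38 = 240.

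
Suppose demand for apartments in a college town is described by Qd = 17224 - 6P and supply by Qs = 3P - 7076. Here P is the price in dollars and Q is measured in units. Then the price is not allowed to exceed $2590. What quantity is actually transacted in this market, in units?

694

Without the control the market clears where 17224 - 6P = 3P - 7076, i.e. P* = 2700 and Q* = 1024.
The ceiling of 2590 is below the equilibrium price 2700, so it binds.
At P = 2590: Qd = 17224 - 6·2590 = 1684 and Qs = 3·2590 - 7076 = 694.
The quantity actually transacted is the short side, supply: 694.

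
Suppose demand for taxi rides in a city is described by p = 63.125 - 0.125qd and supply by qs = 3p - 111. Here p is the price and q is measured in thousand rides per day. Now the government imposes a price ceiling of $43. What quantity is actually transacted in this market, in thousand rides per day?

18

Rearranging demand gives qd = 505 - 8p. Without the control the market clears where 505 - 8p = 3p - 111, i.e. p* = 56 and q* = 57.
Since 43 < 56, the ceiling is binding.
At p = 43: qd = 505 - 8·43 = 161 and qs = 3·43 - 111 = 18.
The quantity actually transacted is the short side, supply: 18.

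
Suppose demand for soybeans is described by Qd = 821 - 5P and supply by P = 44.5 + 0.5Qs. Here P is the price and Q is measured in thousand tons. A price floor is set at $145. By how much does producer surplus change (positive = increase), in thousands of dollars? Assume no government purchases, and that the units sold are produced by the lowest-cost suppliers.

Rearranging supply gives Qs = 2P - 89. Equilibrium: 821 - 5P = 2P - 89, so 910 = 7P and P* = 130, Q* = 171.
The floor of 145 is above the equilibrium price 130, so it binds.
At P = 145: Qd = 821 - 5·145 = 96 and Qs = 2·145 - 89 = 201.
Producer surplus without the control is ½ · (130 - 44.5) · 171 = 7310.25.
With the floor, 96 units are sold at 145. The supply price at Q = 96 is 92.5, so PS = ½ · [(145 - 44.5) + (145 - 92.5)] · 96 = 7344.
Change in producer surplus = 7344 - 7310.25 = 33.75.

33.75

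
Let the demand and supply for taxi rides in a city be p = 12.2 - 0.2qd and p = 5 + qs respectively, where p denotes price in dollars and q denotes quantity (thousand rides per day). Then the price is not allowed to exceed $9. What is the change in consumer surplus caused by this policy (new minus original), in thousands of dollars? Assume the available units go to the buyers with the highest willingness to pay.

Rearranging demand gives qd = 61 - 5p; rearranging supply gives qs = p - 5. Without the control the market clears where 61 - 5p = p - 5, i.e. p* = 11 and q* = 6.
Since 9 < 11, the ceiling is binding.
At p = 9: qd = 61 - 5·9 = 16 and qs = 9 - 5 = 4.
Consumer surplus without the control is ½ · (12.2 - 11) · 6 = 3.6.
With the ceiling, 4 units are sold at 9 (assume they go to the highest-value buyers). The demand price at q = 4 is 11.4, so CS = ½ · [(12.2 - 9) + (11.4 - 9)] · 4 = 11.2.
Change in consumer surplus = 11.2 - 3.6 = 7.6.

7.6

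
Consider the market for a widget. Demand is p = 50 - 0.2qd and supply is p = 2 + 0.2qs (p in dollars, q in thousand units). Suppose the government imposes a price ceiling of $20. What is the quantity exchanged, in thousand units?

Rearranging demand gives qd = 250 - 5p; rearranging supply gives qs = 5p - 10. Without the control the market clears where 250 - 5p = 5p - 10, i.e. p* = 26 and q* = 120.
Because the ceiling (20) lies below the market-clearing price, it is binding.
At p = 20: qd = 250 - 5·20 = 150 and qs = 5·20 - 10 = 90.
The quantity actually transacted is the short side, supply: 90.

90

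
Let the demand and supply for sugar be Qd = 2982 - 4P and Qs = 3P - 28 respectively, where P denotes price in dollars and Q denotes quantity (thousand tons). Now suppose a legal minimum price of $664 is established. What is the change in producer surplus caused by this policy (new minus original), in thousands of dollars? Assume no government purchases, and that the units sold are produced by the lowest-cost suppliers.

Equilibrium: 2982 - 4P = 3P - 28, so 3010 = 7P and P* = 430, Q* = 1262.
Because the floor (664) lies above the market-clearing price, it is binding.
At P = 664: Qd = 2982 - 4·664 = 326 and Qs = 3·664 - 28 = 1964.
Producer surplus without the control is ½ · (430 - 28/3) · 1262 = 796322/3.
With the floor, 326 units are sold at 664. The supply price at Q = 326 is 118, so PS = ½ · [(664 - 28/3) + (664 - 118)] · 326 = 587126/3.
Change in producer surplus = 587126/3 - 796322/3 = -69732.

-69732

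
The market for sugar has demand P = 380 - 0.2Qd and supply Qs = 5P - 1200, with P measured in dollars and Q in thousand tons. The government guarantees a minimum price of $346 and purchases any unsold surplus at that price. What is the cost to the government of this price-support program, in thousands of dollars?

Rearranging demand gives Qd = 1900 - 5P. Setting quantity demanded equal to quantity supplied, 1900 - 5P = 5P - 1200, gives P* = 310 and Q* = 350.
Because the floor (346) lies above the market-clearing price, it is binding.
At P = 346: Qd = 1900 - 5·346 = 170 and Qs = 5·346 - 1200 = 530.
Surplus = Qs - Qd = 360.
Government expenditure = surplus × support price = 360 × 346 = 124560.

124560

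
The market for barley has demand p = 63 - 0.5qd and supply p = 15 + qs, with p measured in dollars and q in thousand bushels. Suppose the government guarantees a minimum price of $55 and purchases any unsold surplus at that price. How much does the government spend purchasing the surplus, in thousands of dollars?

Rearranging demand gives qd = 126 - 2p; rearranging supply gives qs = p - 15. Without the control the market clears where 126 - 2p = p - 15, i.e. p* = 47 and q* = 32.
Because the floor (55) lies above the market-clearing price, it is binding.
At p = 55: qd = 126 - 2·55 = 16 and qs = 55 - 15 = 40.
Surplus = qs - qd = 24.
Government expenditure = surplus × support price = 24 × 55 = 1320.

1320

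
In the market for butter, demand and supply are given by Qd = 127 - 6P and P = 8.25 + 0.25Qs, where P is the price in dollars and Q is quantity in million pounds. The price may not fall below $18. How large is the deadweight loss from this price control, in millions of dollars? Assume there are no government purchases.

Rearranging supply gives Qs = 4P - 33. Without the control the market clears where 127 - 6P = 4P - 33, i.e. P* = 16 and Q* = 31.
The floor of 18 is above the equilibrium price 16, so it binds.
At P = 18: Qd = 127 - 6·18 = 19 and Qs = 4·18 - 33 = 39.
Quantity traded falls to 19. At Q = 19 the demand price is (127 - 19)/6 = 18 and the supply price is (33 + 19)/4 = 13.
Deadweight loss = ½ · (18 - 13) · (31 - 19) = ½ · 5 · 12 = 30.

30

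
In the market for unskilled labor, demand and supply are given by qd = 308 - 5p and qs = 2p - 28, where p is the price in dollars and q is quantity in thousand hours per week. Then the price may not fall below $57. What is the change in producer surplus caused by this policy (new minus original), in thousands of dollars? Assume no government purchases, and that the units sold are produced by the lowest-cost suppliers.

Setting quantity demanded equal to quantity supplied, 308 - 5p = 2p - 28, gives p* = 48 and q* = 68.
Since 57 > 48, the floor is binding.
At p = 57: qd = 308 - 5·57 = 23 and qs = 2·57 - 28 = 86.
Producer surplus without the control is ½ · (48 - 14) · 68 = 1156.
With the floor, 23 units are sold at 57. The supply price at q = 23 is 25.5, so PS = ½ · [(57 - 14) + (57 - 25.5)] · 23 = 856.75.
Change in producer surplus = 856.75 - 1156 = -299.25.

-299.25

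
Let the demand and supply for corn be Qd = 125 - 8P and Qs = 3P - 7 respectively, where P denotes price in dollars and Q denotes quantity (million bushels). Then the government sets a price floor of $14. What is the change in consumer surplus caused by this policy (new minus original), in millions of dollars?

Setting quantity demanded equal to quantity supplied, 125 - 8P = 3P - 7, gives P* = 12 and Q* = 29.
Since 14 > 12, the floor is binding.
At P = 14: Qd = 125 - 8·14 = 13 and Qs = 3·14 - 7 = 35.
Consumer surplus without the control is ½ · (15.625 - 12) · 29 = 52.5625.
With the floor, consumers buy 13 units at 14, so CS = ½ · (15.625 - 14) · 13 = 10.5625.
Change in consumer surplus = 10.5625 - 52.5625 = -42.

-42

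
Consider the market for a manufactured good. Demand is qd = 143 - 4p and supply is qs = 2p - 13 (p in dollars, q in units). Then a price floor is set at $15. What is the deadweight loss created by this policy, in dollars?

0

Without the control the market clears where 143 - 4p = 2p - 13, i.e. p* = 26 and q* = 39.
Since 15 is below p* = 26, the floor does not bind and the free-market outcome prevails.
Since the control does not bind, no trades are prevented and deadweight loss is zero.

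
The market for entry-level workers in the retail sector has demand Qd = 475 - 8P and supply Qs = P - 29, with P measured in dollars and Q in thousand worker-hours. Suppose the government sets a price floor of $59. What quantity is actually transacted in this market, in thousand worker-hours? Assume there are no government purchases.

Without the control the market clears where 475 - 8P = P - 29, i.e. P* = 56 and Q* = 27.
Since 59 > 56, the floor is binding.
At P = 59: Qd = 475 - 8·59 = 3 and Qs = 59 - 29 = 30.
The quantity actually transacted is the short side, demand: 3.

3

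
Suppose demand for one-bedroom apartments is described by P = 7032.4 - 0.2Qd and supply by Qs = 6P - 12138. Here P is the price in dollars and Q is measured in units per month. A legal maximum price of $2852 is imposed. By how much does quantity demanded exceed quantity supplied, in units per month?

15928

Rearranging demand gives Qd = 35162 - 5P. Equilibrium: 35162 - 5P = 6P - 12138, so 47300 = 11P and P* = 4300, Q* = 13662.
Because the ceiling (2852) lies below the market-clearing price, it is binding.
At P = 2852: Qd = 35162 - 5·2852 = 20902 and Qs = 6·2852 - 12138 = 4974.
Shortage = Qd - Qs = 20902 - 4974 = 15928.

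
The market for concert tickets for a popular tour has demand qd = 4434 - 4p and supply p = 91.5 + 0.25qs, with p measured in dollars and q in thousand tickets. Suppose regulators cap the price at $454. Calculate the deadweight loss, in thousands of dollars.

85264

Rearranging supply gives qs = 4p - 366. Without the control the market clears where 4434 - 4p = 4p - 366, i.e. p* = 600 and q* = 2034.
The ceiling of 454 is below the equilibrium price 600, so it binds.
At p = 454: qd = 4434 - 4·454 = 2618 and qs = 4·454 - 366 = 1450.
Quantity traded falls to 1450. At q = 1450 the demand price is (4434 - 1450)/4 = 746 and the supply price is (366 + 1450)/4 = 454.
Deadweight loss = ½ · (746 - 454) · (2034 - 1450) = ½ · 292 · 584 = 85264.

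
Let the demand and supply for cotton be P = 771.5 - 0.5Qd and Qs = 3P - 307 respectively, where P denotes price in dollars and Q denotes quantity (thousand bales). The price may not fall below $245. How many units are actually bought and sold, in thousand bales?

Rearranging demand gives Qd = 1543 - 2P. Equilibrium: 1543 - 2P = 3P - 307, so 1850 = 5P and P* = 370, Q* = 803.
The floor of 245 is below the equilibrium price 370, so it is not binding; the market clears at P* = 370, Q* = 803.

803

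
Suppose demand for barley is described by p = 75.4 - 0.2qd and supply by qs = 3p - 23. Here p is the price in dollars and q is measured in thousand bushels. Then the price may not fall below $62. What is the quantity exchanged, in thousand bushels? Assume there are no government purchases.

Rearranging demand gives qd = 377 - 5p. Setting quantity demanded equal to quantity supplied, 377 - 5p = 3p - 23, gives p* = 50 and q* = 127.
The floor of 62 is above the equilibrium price 50, so it binds.
At p = 62: qd = 377 - 5·62 = 67 and qs = 3·62 - 23 = 163.
The quantity actually transacted is the short side, demand: 67.

67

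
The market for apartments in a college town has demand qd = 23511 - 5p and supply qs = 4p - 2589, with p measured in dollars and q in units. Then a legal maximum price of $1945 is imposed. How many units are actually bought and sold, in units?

In a free market, 23511 - 5p = 4p - 2589 gives the equilibrium p* = 2900, q* = 9011.
The ceiling of 1945 is below the equilibrium price 2900, so it binds.
At p = 1945: qd = 23511 - 5·1945 = 13786 and qs = 4·1945 - 2589 = 5191.
The quantity actually transacted is the short side, supply: 5191.

5191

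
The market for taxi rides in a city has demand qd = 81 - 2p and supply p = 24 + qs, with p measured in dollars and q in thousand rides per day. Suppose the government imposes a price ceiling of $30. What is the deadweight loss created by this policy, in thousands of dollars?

18.75

Rearranging supply gives qs = p - 24. Equilibrium: 81 - 2p = p - 24, so 105 = 3p and p* = 35, q* = 11.
The ceiling of 30 is below the equilibrium price 35, so it binds.
At p = 30: qd = 81 - 2·30 = 21 and qs = 30 - 24 = 6.
Quantity traded falls to 6. At q = 6 the demand price is (81 - 6)/2 = 37.5 and the supply price is 24 + 6 = 30.
Deadweight loss = ½ · (37.5 - 30) · (11 - 6) = ½ · 7.5 · 5 = 18.75.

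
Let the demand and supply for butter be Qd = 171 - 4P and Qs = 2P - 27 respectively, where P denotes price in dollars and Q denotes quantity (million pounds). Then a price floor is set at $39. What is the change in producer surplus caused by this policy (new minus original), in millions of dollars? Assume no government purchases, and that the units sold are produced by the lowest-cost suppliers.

-54

Setting quantity demanded equal to quantity supplied, 171 - 4P = 2P - 27, gives P* = 33 and Q* = 39.
Because the floor (39) lies above the market-clearing price, it is binding.
At P = 39: Qd = 171 - 4·39 = 15 and Qs = 2·39 - 27 = 51.
Producer surplus without the control is ½ · (33 - 13.5) · 39 = 380.25.
With the floor, 15 units are sold at 39. The supply price at Q = 15 is 21, so PS = ½ · [(39 - 13.5) + (39 - 21)] · 15 = 326.25.
Change in producer surplus = 326.25 - 380.25 = -54.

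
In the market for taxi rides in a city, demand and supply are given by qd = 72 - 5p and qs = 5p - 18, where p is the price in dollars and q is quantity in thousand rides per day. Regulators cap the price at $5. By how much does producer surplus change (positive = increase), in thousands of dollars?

In a free market, 72 - 5p = 5p - 18 gives the equilibrium p* = 9, q* = 27.
Since 5 < 9, the ceiling is binding.
At p = 5: qd = 72 - 5·5 = 47 and qs = 5·5 - 18 = 7.
Producer surplus without the control is ½ · (9 - 3.6) · 27 = 72.9.
With the ceiling, producers sell 7 units at 5, so PS = ½ · (5 - 3.6) · 7 = 4.9.
Change in producer surplus = 4.9 - 72.9 = -68.

-68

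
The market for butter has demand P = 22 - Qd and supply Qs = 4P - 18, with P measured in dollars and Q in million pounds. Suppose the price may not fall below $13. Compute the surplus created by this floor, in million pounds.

25

Rearranging demand gives Qd = 22 - P. Without the control the market clears where 22 - P = 4P - 18, i.e. P* = 8 and Q* = 14.
Since 13 > 8, the floor is binding.
At P = 13: Qd = 22 - 13 = 9 and Qs = 4·13 - 18 = 34.
Surplus = Qs - Qd = 34 - 9 = 25.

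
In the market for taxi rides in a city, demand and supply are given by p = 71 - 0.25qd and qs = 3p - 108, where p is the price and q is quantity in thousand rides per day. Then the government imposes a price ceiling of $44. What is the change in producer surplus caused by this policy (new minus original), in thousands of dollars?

Rearranging demand gives qd = 284 - 4p. In a free market, 284 - 4p = 3p - 108 gives the equilibrium p* = 56, q* = 60.
Since 44 < 56, the ceiling is binding.
At p = 44: qd = 284 - 4·44 = 108 and qs = 3·44 - 108 = 24.
Producer surplus without the control is ½ · (56 - 36) · 60 = 600.
With the ceiling, producers sell 24 units at 44, so PS = ½ · (44 - 36) · 24 = 96.
Change in producer surplus = 96 - 600 = -504.

-504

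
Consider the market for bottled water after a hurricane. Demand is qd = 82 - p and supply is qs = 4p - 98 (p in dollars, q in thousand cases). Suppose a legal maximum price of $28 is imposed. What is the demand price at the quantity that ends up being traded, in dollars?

In a free market, 82 - p = 4p - 98 gives the equilibrium p* = 36, q* = 46.
Since 28 < 36, the ceiling is binding.
At p = 28: qd = 82 - 28 = 54 and qs = 4·28 - 98 = 14.
Only 14 units reach the market. On the demand curve, the marginal buyer's willingness to pay at q = 14 is (82 - 14) = 68.

68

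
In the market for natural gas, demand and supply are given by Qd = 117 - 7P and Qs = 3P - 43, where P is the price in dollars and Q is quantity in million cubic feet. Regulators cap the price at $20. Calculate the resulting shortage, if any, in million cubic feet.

0

In a free market, 117 - 7P = 3P - 43 gives the equilibrium P* = 16, Q* = 5.
Since 20 is above P* = 16, the ceiling does not bind and the free-market outcome prevails.
Since the control does not bind, there is no shortage.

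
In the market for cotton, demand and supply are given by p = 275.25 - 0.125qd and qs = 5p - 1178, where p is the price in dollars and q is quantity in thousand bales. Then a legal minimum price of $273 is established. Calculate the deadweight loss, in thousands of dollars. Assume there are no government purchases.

Rearranging demand gives qd = 2202 - 8p. Setting quantity demanded equal to quantity supplied, 2202 - 8p = 5p - 1178, gives p* = 260 and q* = 122.
Since 273 > 260, the floor is binding.
At p = 273: qd = 2202 - 8·273 = 18 and qs = 5·273 - 1178 = 187.
Quantity traded falls to 18. At q = 18 the demand price is (2202 - 18)/8 = 273 and the supply price is (1178 + 18)/5 = 239.2.
Deadweight loss = ½ · (273 - 239.2) · (122 - 18) = ½ · 33.8 · 104 = 1757.6.

1757.6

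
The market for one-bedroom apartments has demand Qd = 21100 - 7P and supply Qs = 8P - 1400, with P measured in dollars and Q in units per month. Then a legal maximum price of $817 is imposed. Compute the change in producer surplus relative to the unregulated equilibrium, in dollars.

Equilibrium: 21100 - 7P = 8P - 1400, so 22500 = 15P and P* = 1500, Q* = 10600.
Since 817 < 1500, the ceiling is binding.
At P = 817: Qd = 21100 - 7·817 = 15381 and Qs = 8·817 - 1400 = 5136.
Producer surplus without the control is ½ · (1500 - 175) · 10600 = 7022500.
With the ceiling, producers sell 5136 units at 817, so PS = ½ · (817 - 175) · 5136 = 1648656.
Change in producer surplus = 1648656 - 7022500 = -5373844.

-5373844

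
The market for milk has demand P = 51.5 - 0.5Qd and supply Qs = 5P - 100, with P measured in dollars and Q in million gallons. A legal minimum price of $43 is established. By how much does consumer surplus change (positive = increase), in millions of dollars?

-434

Rearranging demand gives Qd = 103 - 2P. In a free market, 103 - 2P = 5P - 100 gives the equilibrium P* = 29, Q* = 45.
The floor of 43 is above the equilibrium price 29, so it binds.
At P = 43: Qd = 103 - 2·43 = 17 and Qs = 5·43 - 100 = 115.
Consumer surplus without the control is ½ · (51.5 - 29) · 45 = 506.25.
With the floor, consumers buy 17 units at 43, so CS = ½ · (51.5 - 43) · 17 = 72.25.
Change in consumer surplus = 72.25 - 506.25 = -434.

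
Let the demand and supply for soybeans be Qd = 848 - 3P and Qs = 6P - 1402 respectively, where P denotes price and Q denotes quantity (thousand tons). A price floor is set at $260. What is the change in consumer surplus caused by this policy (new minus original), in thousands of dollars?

Without the control the market clears where 848 - 3P = 6P - 1402, i.e. P* = 250 and Q* = 98.
The floor of 260 is above the equilibrium price 250, so it binds.
At P = 260: Qd = 848 - 3·260 = 68 and Qs = 6·260 - 1402 = 158.
Consumer surplus without the control is ½ · (848/3 - 250) · 98 = 4802/3.
With the floor, consumers buy 68 units at 260, so CS = ½ · (848/3 - 260) · 68 = 2312/3.
Change in consumer surplus = 2312/3 - 4802/3 = -830.

-830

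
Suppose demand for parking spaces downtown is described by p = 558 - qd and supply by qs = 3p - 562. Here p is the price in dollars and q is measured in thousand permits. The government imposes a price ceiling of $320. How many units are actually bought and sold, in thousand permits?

278

Rearranging demand gives qd = 558 - p. Without the control the market clears where 558 - p = 3p - 562, i.e. p* = 280 and q* = 278.
The ceiling of 320 is above the equilibrium price 280, so it is not binding; the market clears at p* = 280, q* = 278.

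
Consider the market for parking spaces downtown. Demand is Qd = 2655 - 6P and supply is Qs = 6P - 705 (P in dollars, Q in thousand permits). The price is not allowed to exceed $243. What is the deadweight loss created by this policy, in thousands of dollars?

8214

Setting quantity demanded equal to quantity supplied, 2655 - 6P = 6P - 705, gives P* = 280 and Q* = 975.
Since 243 < 280, the ceiling is binding.
At P = 243: Qd = 2655 - 6·243 = 1197 and Qs = 6·243 - 705 = 753.
Quantity traded falls to 753. At Q = 753 the demand price is (2655 - 753)/6 = 317 and the supply price is (705 + 753)/6 = 243.
Deadweight loss = ½ · (317 - 243) · (975 - 753) = ½ · 74 · 222 = 8214.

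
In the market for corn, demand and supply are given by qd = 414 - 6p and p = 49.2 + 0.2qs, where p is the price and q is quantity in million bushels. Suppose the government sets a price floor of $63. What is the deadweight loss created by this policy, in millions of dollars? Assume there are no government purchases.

59.4

Rearranging supply gives qs = 5p - 246. Setting quantity demanded equal to quantity supplied, 414 - 6p = 5p - 246, gives p* = 60 and q* = 54.
Since 63 > 60, the floor is binding.
At p = 63: qd = 414 - 6·63 = 36 and qs = 5·63 - 246 = 69.
Quantity traded falls to 36. At q = 36 the demand price is (414 - 36)/6 = 63 and the supply price is (246 + 36)/5 = 56.4.
Deadweight loss = ½ · (63 - 56.4) · (54 - 36) = ½ · 6.6 · 18 = 59.4.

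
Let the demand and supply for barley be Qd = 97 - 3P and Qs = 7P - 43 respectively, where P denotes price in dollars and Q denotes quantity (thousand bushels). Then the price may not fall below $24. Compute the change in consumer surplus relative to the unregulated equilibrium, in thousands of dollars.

Setting quantity demanded equal to quantity supplied, 97 - 3P = 7P - 43, gives P* = 14 and Q* = 55.
Since 24 > 14, the floor is binding.
At P = 24: Qd = 97 - 3·24 = 25 and Qs = 7·24 - 43 = 125.
Consumer surplus without the control is ½ · (97/3 - 14) · 55 = 3025/6.
With the floor, consumers buy 25 units at 24, so CS = ½ · (97/3 - 24) · 25 = 625/6.
Change in consumer surplus = 625/6 - 3025/6 = -400.

-400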